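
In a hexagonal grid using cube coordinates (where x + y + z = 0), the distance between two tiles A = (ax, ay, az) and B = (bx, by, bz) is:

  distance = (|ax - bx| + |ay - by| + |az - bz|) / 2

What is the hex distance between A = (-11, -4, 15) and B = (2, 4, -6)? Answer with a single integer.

Answer: 21

Derivation:
|ax - bx| = |-11 - 2| = 13
|ay - by| = |-4 - 4| = 8
|az - bz| = |15 - (-6)| = 21
distance = (13 + 8 + 21) / 2 = 42 / 2 = 21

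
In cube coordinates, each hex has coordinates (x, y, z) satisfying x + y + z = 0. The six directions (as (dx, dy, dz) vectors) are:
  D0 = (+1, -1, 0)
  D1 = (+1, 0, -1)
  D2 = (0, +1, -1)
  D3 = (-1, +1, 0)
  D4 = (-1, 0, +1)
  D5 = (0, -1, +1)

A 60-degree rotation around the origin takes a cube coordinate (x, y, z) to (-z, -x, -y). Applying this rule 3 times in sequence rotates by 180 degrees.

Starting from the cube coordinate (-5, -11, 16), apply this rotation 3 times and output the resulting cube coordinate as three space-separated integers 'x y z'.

Start: (-5, -11, 16)
Step 1: (-5, -11, 16) -> (-(16), -(-5), -(-11)) = (-16, 5, 11)
Step 2: (-16, 5, 11) -> (-(11), -(-16), -(5)) = (-11, 16, -5)
Step 3: (-11, 16, -5) -> (-(-5), -(-11), -(16)) = (5, 11, -16)

Answer: 5 11 -16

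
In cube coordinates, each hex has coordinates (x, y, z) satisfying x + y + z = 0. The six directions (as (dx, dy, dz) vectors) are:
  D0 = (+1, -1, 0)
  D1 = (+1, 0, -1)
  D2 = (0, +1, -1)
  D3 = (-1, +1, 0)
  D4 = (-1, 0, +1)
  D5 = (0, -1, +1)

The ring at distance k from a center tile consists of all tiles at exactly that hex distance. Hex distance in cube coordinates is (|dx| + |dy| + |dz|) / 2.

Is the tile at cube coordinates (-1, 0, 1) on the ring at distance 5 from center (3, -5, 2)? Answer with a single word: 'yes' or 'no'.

Answer: yes

Derivation:
|px - cx| = |-1 - 3| = 4
|py - cy| = |0 - (-5)| = 5
|pz - cz| = |1 - 2| = 1
distance = (4+5+1)/2 = 10/2 = 5
radius = 5; distance == radius -> yes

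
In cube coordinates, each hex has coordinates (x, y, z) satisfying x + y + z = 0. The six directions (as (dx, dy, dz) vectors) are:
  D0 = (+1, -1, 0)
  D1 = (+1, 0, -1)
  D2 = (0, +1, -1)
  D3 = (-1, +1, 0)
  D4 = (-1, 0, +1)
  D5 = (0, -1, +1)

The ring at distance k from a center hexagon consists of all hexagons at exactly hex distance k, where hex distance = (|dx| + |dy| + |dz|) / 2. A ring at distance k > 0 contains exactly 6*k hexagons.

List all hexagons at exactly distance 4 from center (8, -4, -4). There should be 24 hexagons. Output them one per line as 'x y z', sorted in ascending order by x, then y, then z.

Walk ring at distance 4 from (8, -4, -4):
Start at center + D4*4 = (4, -4, 0)
  hex 0: (4, -4, 0)
  hex 1: (5, -5, 0)
  hex 2: (6, -6, 0)
  hex 3: (7, -7, 0)
  hex 4: (8, -8, 0)
  hex 5: (9, -8, -1)
  hex 6: (10, -8, -2)
  hex 7: (11, -8, -3)
  hex 8: (12, -8, -4)
  hex 9: (12, -7, -5)
  hex 10: (12, -6, -6)
  hex 11: (12, -5, -7)
  hex 12: (12, -4, -8)
  hex 13: (11, -3, -8)
  hex 14: (10, -2, -8)
  hex 15: (9, -1, -8)
  hex 16: (8, 0, -8)
  hex 17: (7, 0, -7)
  hex 18: (6, 0, -6)
  hex 19: (5, 0, -5)
  hex 20: (4, 0, -4)
  hex 21: (4, -1, -3)
  hex 22: (4, -2, -2)
  hex 23: (4, -3, -1)
Sorted: 24 hexes.

Answer: 4 -4 0
4 -3 -1
4 -2 -2
4 -1 -3
4 0 -4
5 -5 0
5 0 -5
6 -6 0
6 0 -6
7 -7 0
7 0 -7
8 -8 0
8 0 -8
9 -8 -1
9 -1 -8
10 -8 -2
10 -2 -8
11 -8 -3
11 -3 -8
12 -8 -4
12 -7 -5
12 -6 -6
12 -5 -7
12 -4 -8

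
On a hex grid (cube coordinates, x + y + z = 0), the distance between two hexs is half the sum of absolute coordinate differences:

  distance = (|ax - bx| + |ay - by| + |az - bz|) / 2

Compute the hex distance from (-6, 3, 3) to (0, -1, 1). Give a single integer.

|ax - bx| = |-6 - 0| = 6
|ay - by| = |3 - (-1)| = 4
|az - bz| = |3 - 1| = 2
distance = (6 + 4 + 2) / 2 = 12 / 2 = 6

Answer: 6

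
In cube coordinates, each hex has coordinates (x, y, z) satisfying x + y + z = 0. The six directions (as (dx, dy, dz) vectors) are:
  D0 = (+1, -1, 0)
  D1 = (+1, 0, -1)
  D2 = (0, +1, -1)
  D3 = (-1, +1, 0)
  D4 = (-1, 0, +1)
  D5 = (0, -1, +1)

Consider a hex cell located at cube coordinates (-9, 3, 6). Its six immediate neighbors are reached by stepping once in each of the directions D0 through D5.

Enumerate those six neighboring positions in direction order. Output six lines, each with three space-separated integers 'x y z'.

Answer: -8 2 6
-8 3 5
-9 4 5
-10 4 6
-10 3 7
-9 2 7

Derivation:
Center: (-9, 3, 6). Add each direction:
  D0: (-9, 3, 6) + (1, -1, 0) = (-8, 2, 6)
  D1: (-9, 3, 6) + (1, 0, -1) = (-8, 3, 5)
  D2: (-9, 3, 6) + (0, 1, -1) = (-9, 4, 5)
  D3: (-9, 3, 6) + (-1, 1, 0) = (-10, 4, 6)
  D4: (-9, 3, 6) + (-1, 0, 1) = (-10, 3, 7)
  D5: (-9, 3, 6) + (0, -1, 1) = (-9, 2, 7)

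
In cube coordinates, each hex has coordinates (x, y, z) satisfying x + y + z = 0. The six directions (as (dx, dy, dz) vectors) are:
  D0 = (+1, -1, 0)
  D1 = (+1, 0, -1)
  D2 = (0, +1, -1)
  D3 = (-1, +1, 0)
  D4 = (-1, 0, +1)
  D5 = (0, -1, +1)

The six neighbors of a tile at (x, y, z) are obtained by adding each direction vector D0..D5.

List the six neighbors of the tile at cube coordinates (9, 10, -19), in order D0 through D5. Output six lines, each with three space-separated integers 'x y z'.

Answer: 10 9 -19
10 10 -20
9 11 -20
8 11 -19
8 10 -18
9 9 -18

Derivation:
Center: (9, 10, -19). Add each direction:
  D0: (9, 10, -19) + (1, -1, 0) = (10, 9, -19)
  D1: (9, 10, -19) + (1, 0, -1) = (10, 10, -20)
  D2: (9, 10, -19) + (0, 1, -1) = (9, 11, -20)
  D3: (9, 10, -19) + (-1, 1, 0) = (8, 11, -19)
  D4: (9, 10, -19) + (-1, 0, 1) = (8, 10, -18)
  D5: (9, 10, -19) + (0, -1, 1) = (9, 9, -18)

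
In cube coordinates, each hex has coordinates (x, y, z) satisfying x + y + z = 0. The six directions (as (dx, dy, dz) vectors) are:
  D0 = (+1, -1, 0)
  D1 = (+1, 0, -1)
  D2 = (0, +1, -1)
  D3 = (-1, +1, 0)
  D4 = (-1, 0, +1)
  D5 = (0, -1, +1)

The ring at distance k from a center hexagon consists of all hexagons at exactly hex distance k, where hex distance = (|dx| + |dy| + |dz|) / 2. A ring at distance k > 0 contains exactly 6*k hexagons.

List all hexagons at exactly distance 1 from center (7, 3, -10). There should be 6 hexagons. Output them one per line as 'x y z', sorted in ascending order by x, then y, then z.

Walk ring at distance 1 from (7, 3, -10):
Start at center + D4*1 = (6, 3, -9)
  hex 0: (6, 3, -9)
  hex 1: (7, 2, -9)
  hex 2: (8, 2, -10)
  hex 3: (8, 3, -11)
  hex 4: (7, 4, -11)
  hex 5: (6, 4, -10)
Sorted: 6 hexes.

Answer: 6 3 -9
6 4 -10
7 2 -9
7 4 -11
8 2 -10
8 3 -11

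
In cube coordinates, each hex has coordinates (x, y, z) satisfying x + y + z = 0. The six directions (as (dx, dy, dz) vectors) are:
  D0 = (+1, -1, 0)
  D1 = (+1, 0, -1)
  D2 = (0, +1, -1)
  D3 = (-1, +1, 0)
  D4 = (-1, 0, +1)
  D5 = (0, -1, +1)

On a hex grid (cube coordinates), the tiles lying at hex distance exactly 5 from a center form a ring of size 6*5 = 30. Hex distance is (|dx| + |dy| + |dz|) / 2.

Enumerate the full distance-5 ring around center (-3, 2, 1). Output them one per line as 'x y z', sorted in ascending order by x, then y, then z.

Answer: -8 2 6
-8 3 5
-8 4 4
-8 5 3
-8 6 2
-8 7 1
-7 1 6
-7 7 0
-6 0 6
-6 7 -1
-5 -1 6
-5 7 -2
-4 -2 6
-4 7 -3
-3 -3 6
-3 7 -4
-2 -3 5
-2 6 -4
-1 -3 4
-1 5 -4
0 -3 3
0 4 -4
1 -3 2
1 3 -4
2 -3 1
2 -2 0
2 -1 -1
2 0 -2
2 1 -3
2 2 -4

Derivation:
Walk ring at distance 5 from (-3, 2, 1):
Start at center + D4*5 = (-8, 2, 6)
  hex 0: (-8, 2, 6)
  hex 1: (-7, 1, 6)
  hex 2: (-6, 0, 6)
  hex 3: (-5, -1, 6)
  hex 4: (-4, -2, 6)
  hex 5: (-3, -3, 6)
  hex 6: (-2, -3, 5)
  hex 7: (-1, -3, 4)
  hex 8: (0, -3, 3)
  hex 9: (1, -3, 2)
  hex 10: (2, -3, 1)
  hex 11: (2, -2, 0)
  hex 12: (2, -1, -1)
  hex 13: (2, 0, -2)
  hex 14: (2, 1, -3)
  hex 15: (2, 2, -4)
  hex 16: (1, 3, -4)
  hex 17: (0, 4, -4)
  hex 18: (-1, 5, -4)
  hex 19: (-2, 6, -4)
  hex 20: (-3, 7, -4)
  hex 21: (-4, 7, -3)
  hex 22: (-5, 7, -2)
  hex 23: (-6, 7, -1)
  hex 24: (-7, 7, 0)
  hex 25: (-8, 7, 1)
  hex 26: (-8, 6, 2)
  hex 27: (-8, 5, 3)
  hex 28: (-8, 4, 4)
  hex 29: (-8, 3, 5)
Sorted: 30 hexes.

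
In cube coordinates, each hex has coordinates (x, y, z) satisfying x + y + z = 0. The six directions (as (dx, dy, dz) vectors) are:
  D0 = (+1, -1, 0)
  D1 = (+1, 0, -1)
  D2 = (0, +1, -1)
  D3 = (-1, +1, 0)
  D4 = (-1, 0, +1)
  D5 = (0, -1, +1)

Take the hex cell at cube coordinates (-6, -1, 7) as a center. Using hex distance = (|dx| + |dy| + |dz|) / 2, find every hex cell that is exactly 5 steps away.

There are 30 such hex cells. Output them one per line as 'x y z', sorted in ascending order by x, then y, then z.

Answer: -11 -1 12
-11 0 11
-11 1 10
-11 2 9
-11 3 8
-11 4 7
-10 -2 12
-10 4 6
-9 -3 12
-9 4 5
-8 -4 12
-8 4 4
-7 -5 12
-7 4 3
-6 -6 12
-6 4 2
-5 -6 11
-5 3 2
-4 -6 10
-4 2 2
-3 -6 9
-3 1 2
-2 -6 8
-2 0 2
-1 -6 7
-1 -5 6
-1 -4 5
-1 -3 4
-1 -2 3
-1 -1 2

Derivation:
Walk ring at distance 5 from (-6, -1, 7):
Start at center + D4*5 = (-11, -1, 12)
  hex 0: (-11, -1, 12)
  hex 1: (-10, -2, 12)
  hex 2: (-9, -3, 12)
  hex 3: (-8, -4, 12)
  hex 4: (-7, -5, 12)
  hex 5: (-6, -6, 12)
  hex 6: (-5, -6, 11)
  hex 7: (-4, -6, 10)
  hex 8: (-3, -6, 9)
  hex 9: (-2, -6, 8)
  hex 10: (-1, -6, 7)
  hex 11: (-1, -5, 6)
  hex 12: (-1, -4, 5)
  hex 13: (-1, -3, 4)
  hex 14: (-1, -2, 3)
  hex 15: (-1, -1, 2)
  hex 16: (-2, 0, 2)
  hex 17: (-3, 1, 2)
  hex 18: (-4, 2, 2)
  hex 19: (-5, 3, 2)
  hex 20: (-6, 4, 2)
  hex 21: (-7, 4, 3)
  hex 22: (-8, 4, 4)
  hex 23: (-9, 4, 5)
  hex 24: (-10, 4, 6)
  hex 25: (-11, 4, 7)
  hex 26: (-11, 3, 8)
  hex 27: (-11, 2, 9)
  hex 28: (-11, 1, 10)
  hex 29: (-11, 0, 11)
Sorted: 30 hexes.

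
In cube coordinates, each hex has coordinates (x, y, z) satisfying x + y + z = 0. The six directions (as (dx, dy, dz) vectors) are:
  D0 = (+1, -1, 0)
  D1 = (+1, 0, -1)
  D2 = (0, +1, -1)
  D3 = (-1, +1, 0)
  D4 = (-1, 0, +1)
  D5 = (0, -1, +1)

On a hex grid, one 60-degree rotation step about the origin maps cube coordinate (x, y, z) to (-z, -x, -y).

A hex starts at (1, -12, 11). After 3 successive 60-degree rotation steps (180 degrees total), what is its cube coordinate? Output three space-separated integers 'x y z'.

Start: (1, -12, 11)
Step 1: (1, -12, 11) -> (-(11), -(1), -(-12)) = (-11, -1, 12)
Step 2: (-11, -1, 12) -> (-(12), -(-11), -(-1)) = (-12, 11, 1)
Step 3: (-12, 11, 1) -> (-(1), -(-12), -(11)) = (-1, 12, -11)

Answer: -1 12 -11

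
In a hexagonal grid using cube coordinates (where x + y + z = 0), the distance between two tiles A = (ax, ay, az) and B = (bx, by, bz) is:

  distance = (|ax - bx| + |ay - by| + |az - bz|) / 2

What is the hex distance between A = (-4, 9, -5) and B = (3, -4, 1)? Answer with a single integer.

|ax - bx| = |-4 - 3| = 7
|ay - by| = |9 - (-4)| = 13
|az - bz| = |-5 - 1| = 6
distance = (7 + 13 + 6) / 2 = 26 / 2 = 13

Answer: 13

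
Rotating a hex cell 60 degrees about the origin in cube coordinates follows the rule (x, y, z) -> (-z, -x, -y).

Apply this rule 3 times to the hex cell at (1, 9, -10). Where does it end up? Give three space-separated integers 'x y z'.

Start: (1, 9, -10)
Step 1: (1, 9, -10) -> (-(-10), -(1), -(9)) = (10, -1, -9)
Step 2: (10, -1, -9) -> (-(-9), -(10), -(-1)) = (9, -10, 1)
Step 3: (9, -10, 1) -> (-(1), -(9), -(-10)) = (-1, -9, 10)

Answer: -1 -9 10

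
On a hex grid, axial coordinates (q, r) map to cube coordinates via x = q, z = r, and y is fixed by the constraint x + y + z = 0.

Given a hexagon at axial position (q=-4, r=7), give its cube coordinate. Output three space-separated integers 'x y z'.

x = q = -4
z = r = 7
y = -x - z = -(-4) - (7) = -3

Answer: -4 -3 7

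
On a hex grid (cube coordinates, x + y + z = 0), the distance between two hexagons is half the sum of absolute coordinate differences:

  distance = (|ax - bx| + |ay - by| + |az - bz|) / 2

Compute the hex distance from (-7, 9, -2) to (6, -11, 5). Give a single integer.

|ax - bx| = |-7 - 6| = 13
|ay - by| = |9 - (-11)| = 20
|az - bz| = |-2 - 5| = 7
distance = (13 + 20 + 7) / 2 = 40 / 2 = 20

Answer: 20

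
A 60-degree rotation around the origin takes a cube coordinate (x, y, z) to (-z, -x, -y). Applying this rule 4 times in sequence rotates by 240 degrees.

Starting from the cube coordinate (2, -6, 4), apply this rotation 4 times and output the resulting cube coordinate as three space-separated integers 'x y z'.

Start: (2, -6, 4)
Step 1: (2, -6, 4) -> (-(4), -(2), -(-6)) = (-4, -2, 6)
Step 2: (-4, -2, 6) -> (-(6), -(-4), -(-2)) = (-6, 4, 2)
Step 3: (-6, 4, 2) -> (-(2), -(-6), -(4)) = (-2, 6, -4)
Step 4: (-2, 6, -4) -> (-(-4), -(-2), -(6)) = (4, 2, -6)

Answer: 4 2 -6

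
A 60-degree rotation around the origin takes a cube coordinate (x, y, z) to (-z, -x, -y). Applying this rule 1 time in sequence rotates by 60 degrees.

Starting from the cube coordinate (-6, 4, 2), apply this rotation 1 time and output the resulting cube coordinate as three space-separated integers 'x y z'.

Answer: -2 6 -4

Derivation:
Start: (-6, 4, 2)
Step 1: (-6, 4, 2) -> (-(2), -(-6), -(4)) = (-2, 6, -4)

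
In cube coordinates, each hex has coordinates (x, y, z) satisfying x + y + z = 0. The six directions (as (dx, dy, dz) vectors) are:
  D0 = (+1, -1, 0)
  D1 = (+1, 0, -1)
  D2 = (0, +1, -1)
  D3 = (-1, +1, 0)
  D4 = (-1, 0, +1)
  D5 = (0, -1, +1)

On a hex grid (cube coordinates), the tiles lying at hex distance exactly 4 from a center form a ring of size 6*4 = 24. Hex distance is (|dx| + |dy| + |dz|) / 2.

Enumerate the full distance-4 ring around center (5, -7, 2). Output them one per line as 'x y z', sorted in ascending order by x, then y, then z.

Answer: 1 -7 6
1 -6 5
1 -5 4
1 -4 3
1 -3 2
2 -8 6
2 -3 1
3 -9 6
3 -3 0
4 -10 6
4 -3 -1
5 -11 6
5 -3 -2
6 -11 5
6 -4 -2
7 -11 4
7 -5 -2
8 -11 3
8 -6 -2
9 -11 2
9 -10 1
9 -9 0
9 -8 -1
9 -7 -2

Derivation:
Walk ring at distance 4 from (5, -7, 2):
Start at center + D4*4 = (1, -7, 6)
  hex 0: (1, -7, 6)
  hex 1: (2, -8, 6)
  hex 2: (3, -9, 6)
  hex 3: (4, -10, 6)
  hex 4: (5, -11, 6)
  hex 5: (6, -11, 5)
  hex 6: (7, -11, 4)
  hex 7: (8, -11, 3)
  hex 8: (9, -11, 2)
  hex 9: (9, -10, 1)
  hex 10: (9, -9, 0)
  hex 11: (9, -8, -1)
  hex 12: (9, -7, -2)
  hex 13: (8, -6, -2)
  hex 14: (7, -5, -2)
  hex 15: (6, -4, -2)
  hex 16: (5, -3, -2)
  hex 17: (4, -3, -1)
  hex 18: (3, -3, 0)
  hex 19: (2, -3, 1)
  hex 20: (1, -3, 2)
  hex 21: (1, -4, 3)
  hex 22: (1, -5, 4)
  hex 23: (1, -6, 5)
Sorted: 24 hexes.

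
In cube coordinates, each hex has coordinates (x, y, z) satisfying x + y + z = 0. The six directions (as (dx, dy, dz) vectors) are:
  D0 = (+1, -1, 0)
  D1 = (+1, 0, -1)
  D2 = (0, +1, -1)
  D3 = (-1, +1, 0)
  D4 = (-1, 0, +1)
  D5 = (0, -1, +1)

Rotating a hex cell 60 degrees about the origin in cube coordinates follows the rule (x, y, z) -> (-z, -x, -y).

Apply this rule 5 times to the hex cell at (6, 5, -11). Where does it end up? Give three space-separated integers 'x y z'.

Start: (6, 5, -11)
Step 1: (6, 5, -11) -> (-(-11), -(6), -(5)) = (11, -6, -5)
Step 2: (11, -6, -5) -> (-(-5), -(11), -(-6)) = (5, -11, 6)
Step 3: (5, -11, 6) -> (-(6), -(5), -(-11)) = (-6, -5, 11)
Step 4: (-6, -5, 11) -> (-(11), -(-6), -(-5)) = (-11, 6, 5)
Step 5: (-11, 6, 5) -> (-(5), -(-11), -(6)) = (-5, 11, -6)

Answer: -5 11 -6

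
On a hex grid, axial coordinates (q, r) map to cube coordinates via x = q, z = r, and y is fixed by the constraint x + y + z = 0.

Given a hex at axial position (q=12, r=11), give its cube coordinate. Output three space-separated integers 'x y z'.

Answer: 12 -23 11

Derivation:
x = q = 12
z = r = 11
y = -x - z = -(12) - (11) = -23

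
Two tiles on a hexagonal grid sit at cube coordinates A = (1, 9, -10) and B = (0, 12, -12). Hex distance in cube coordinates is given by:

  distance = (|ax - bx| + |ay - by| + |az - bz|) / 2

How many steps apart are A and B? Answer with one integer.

|ax - bx| = |1 - 0| = 1
|ay - by| = |9 - 12| = 3
|az - bz| = |-10 - (-12)| = 2
distance = (1 + 3 + 2) / 2 = 6 / 2 = 3

Answer: 3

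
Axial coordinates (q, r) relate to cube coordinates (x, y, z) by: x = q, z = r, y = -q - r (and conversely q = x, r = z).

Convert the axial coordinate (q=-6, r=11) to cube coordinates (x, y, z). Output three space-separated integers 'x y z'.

x = q = -6
z = r = 11
y = -x - z = -(-6) - (11) = -5

Answer: -6 -5 11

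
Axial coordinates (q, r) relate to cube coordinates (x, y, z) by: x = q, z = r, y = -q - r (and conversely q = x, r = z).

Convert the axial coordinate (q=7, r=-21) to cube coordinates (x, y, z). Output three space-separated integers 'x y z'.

x = q = 7
z = r = -21
y = -x - z = -(7) - (-21) = 14

Answer: 7 14 -21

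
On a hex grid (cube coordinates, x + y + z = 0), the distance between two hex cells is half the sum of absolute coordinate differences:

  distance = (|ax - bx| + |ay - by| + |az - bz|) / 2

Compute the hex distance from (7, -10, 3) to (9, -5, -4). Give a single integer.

|ax - bx| = |7 - 9| = 2
|ay - by| = |-10 - (-5)| = 5
|az - bz| = |3 - (-4)| = 7
distance = (2 + 5 + 7) / 2 = 14 / 2 = 7

Answer: 7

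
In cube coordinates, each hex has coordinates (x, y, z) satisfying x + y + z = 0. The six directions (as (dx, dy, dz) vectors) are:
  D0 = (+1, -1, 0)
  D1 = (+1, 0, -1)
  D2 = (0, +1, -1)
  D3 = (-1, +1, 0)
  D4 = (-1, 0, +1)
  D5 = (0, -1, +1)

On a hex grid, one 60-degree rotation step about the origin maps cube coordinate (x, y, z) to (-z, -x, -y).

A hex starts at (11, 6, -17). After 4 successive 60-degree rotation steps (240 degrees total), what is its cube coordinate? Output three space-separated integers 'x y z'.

Start: (11, 6, -17)
Step 1: (11, 6, -17) -> (-(-17), -(11), -(6)) = (17, -11, -6)
Step 2: (17, -11, -6) -> (-(-6), -(17), -(-11)) = (6, -17, 11)
Step 3: (6, -17, 11) -> (-(11), -(6), -(-17)) = (-11, -6, 17)
Step 4: (-11, -6, 17) -> (-(17), -(-11), -(-6)) = (-17, 11, 6)

Answer: -17 11 6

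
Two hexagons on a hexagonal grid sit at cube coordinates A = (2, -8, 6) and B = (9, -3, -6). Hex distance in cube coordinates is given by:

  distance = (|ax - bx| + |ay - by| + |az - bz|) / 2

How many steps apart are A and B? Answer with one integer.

|ax - bx| = |2 - 9| = 7
|ay - by| = |-8 - (-3)| = 5
|az - bz| = |6 - (-6)| = 12
distance = (7 + 5 + 12) / 2 = 24 / 2 = 12

Answer: 12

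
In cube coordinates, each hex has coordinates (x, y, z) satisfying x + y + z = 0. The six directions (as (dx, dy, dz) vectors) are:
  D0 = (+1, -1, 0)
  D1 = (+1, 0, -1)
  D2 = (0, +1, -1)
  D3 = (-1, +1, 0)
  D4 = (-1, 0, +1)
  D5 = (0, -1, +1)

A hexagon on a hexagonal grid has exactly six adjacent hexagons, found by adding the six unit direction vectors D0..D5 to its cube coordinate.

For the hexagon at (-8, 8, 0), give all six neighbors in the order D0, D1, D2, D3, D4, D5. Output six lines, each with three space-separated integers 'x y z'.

Answer: -7 7 0
-7 8 -1
-8 9 -1
-9 9 0
-9 8 1
-8 7 1

Derivation:
Center: (-8, 8, 0). Add each direction:
  D0: (-8, 8, 0) + (1, -1, 0) = (-7, 7, 0)
  D1: (-8, 8, 0) + (1, 0, -1) = (-7, 8, -1)
  D2: (-8, 8, 0) + (0, 1, -1) = (-8, 9, -1)
  D3: (-8, 8, 0) + (-1, 1, 0) = (-9, 9, 0)
  D4: (-8, 8, 0) + (-1, 0, 1) = (-9, 8, 1)
  D5: (-8, 8, 0) + (0, -1, 1) = (-8, 7, 1)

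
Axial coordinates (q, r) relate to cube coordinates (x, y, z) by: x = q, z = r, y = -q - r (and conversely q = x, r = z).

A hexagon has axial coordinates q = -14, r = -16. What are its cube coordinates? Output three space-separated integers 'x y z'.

x = q = -14
z = r = -16
y = -x - z = -(-14) - (-16) = 30

Answer: -14 30 -16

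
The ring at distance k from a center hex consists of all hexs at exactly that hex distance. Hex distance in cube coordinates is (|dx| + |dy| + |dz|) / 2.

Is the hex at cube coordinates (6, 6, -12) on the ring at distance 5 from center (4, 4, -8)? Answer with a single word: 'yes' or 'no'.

|px - cx| = |6 - 4| = 2
|py - cy| = |6 - 4| = 2
|pz - cz| = |-12 - (-8)| = 4
distance = (2+2+4)/2 = 8/2 = 4
radius = 5; distance != radius -> no

Answer: no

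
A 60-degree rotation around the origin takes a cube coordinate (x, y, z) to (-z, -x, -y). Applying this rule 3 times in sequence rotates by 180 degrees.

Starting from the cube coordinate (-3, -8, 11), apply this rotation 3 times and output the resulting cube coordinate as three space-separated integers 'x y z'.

Answer: 3 8 -11

Derivation:
Start: (-3, -8, 11)
Step 1: (-3, -8, 11) -> (-(11), -(-3), -(-8)) = (-11, 3, 8)
Step 2: (-11, 3, 8) -> (-(8), -(-11), -(3)) = (-8, 11, -3)
Step 3: (-8, 11, -3) -> (-(-3), -(-8), -(11)) = (3, 8, -11)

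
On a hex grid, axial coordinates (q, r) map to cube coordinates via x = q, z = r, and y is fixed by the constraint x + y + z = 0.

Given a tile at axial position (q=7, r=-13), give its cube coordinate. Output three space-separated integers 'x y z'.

Answer: 7 6 -13

Derivation:
x = q = 7
z = r = -13
y = -x - z = -(7) - (-13) = 6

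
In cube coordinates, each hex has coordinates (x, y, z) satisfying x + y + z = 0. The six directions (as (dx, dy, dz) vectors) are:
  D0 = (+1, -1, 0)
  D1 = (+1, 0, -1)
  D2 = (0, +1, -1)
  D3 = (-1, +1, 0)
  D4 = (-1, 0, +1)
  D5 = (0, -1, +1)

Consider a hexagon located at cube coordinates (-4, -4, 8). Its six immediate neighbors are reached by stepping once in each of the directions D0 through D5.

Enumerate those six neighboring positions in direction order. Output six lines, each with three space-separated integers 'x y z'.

Center: (-4, -4, 8). Add each direction:
  D0: (-4, -4, 8) + (1, -1, 0) = (-3, -5, 8)
  D1: (-4, -4, 8) + (1, 0, -1) = (-3, -4, 7)
  D2: (-4, -4, 8) + (0, 1, -1) = (-4, -3, 7)
  D3: (-4, -4, 8) + (-1, 1, 0) = (-5, -3, 8)
  D4: (-4, -4, 8) + (-1, 0, 1) = (-5, -4, 9)
  D5: (-4, -4, 8) + (0, -1, 1) = (-4, -5, 9)

Answer: -3 -5 8
-3 -4 7
-4 -3 7
-5 -3 8
-5 -4 9
-4 -5 9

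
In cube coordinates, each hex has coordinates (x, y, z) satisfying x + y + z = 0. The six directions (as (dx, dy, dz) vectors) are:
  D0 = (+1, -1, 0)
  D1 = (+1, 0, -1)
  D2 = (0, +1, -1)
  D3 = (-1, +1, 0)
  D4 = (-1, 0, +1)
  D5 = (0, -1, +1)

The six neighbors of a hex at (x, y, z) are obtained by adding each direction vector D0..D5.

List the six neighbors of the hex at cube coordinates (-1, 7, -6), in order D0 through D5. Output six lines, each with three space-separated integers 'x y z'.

Center: (-1, 7, -6). Add each direction:
  D0: (-1, 7, -6) + (1, -1, 0) = (0, 6, -6)
  D1: (-1, 7, -6) + (1, 0, -1) = (0, 7, -7)
  D2: (-1, 7, -6) + (0, 1, -1) = (-1, 8, -7)
  D3: (-1, 7, -6) + (-1, 1, 0) = (-2, 8, -6)
  D4: (-1, 7, -6) + (-1, 0, 1) = (-2, 7, -5)
  D5: (-1, 7, -6) + (0, -1, 1) = (-1, 6, -5)

Answer: 0 6 -6
0 7 -7
-1 8 -7
-2 8 -6
-2 7 -5
-1 6 -5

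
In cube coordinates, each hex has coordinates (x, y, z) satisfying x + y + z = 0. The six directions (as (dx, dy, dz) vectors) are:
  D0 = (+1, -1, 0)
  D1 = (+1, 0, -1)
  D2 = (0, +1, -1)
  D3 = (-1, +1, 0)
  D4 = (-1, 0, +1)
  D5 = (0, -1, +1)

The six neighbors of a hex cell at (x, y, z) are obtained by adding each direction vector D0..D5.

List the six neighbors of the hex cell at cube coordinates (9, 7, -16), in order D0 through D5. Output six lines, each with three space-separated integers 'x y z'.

Answer: 10 6 -16
10 7 -17
9 8 -17
8 8 -16
8 7 -15
9 6 -15

Derivation:
Center: (9, 7, -16). Add each direction:
  D0: (9, 7, -16) + (1, -1, 0) = (10, 6, -16)
  D1: (9, 7, -16) + (1, 0, -1) = (10, 7, -17)
  D2: (9, 7, -16) + (0, 1, -1) = (9, 8, -17)
  D3: (9, 7, -16) + (-1, 1, 0) = (8, 8, -16)
  D4: (9, 7, -16) + (-1, 0, 1) = (8, 7, -15)
  D5: (9, 7, -16) + (0, -1, 1) = (9, 6, -15)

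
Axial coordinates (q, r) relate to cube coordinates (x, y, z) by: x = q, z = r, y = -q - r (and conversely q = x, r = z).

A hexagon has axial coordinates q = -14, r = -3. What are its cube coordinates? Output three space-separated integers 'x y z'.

Answer: -14 17 -3

Derivation:
x = q = -14
z = r = -3
y = -x - z = -(-14) - (-3) = 17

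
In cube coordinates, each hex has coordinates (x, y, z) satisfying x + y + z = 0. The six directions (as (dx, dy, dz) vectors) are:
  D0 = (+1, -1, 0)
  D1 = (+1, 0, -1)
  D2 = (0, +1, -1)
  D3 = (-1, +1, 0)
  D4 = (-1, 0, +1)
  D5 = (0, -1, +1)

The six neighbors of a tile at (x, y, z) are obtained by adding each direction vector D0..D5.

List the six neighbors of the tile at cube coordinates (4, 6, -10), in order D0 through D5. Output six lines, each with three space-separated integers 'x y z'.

Answer: 5 5 -10
5 6 -11
4 7 -11
3 7 -10
3 6 -9
4 5 -9

Derivation:
Center: (4, 6, -10). Add each direction:
  D0: (4, 6, -10) + (1, -1, 0) = (5, 5, -10)
  D1: (4, 6, -10) + (1, 0, -1) = (5, 6, -11)
  D2: (4, 6, -10) + (0, 1, -1) = (4, 7, -11)
  D3: (4, 6, -10) + (-1, 1, 0) = (3, 7, -10)
  D4: (4, 6, -10) + (-1, 0, 1) = (3, 6, -9)
  D5: (4, 6, -10) + (0, -1, 1) = (4, 5, -9)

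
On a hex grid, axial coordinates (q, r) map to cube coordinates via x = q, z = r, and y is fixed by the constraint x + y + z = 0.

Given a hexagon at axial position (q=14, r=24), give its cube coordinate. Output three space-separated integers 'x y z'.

Answer: 14 -38 24

Derivation:
x = q = 14
z = r = 24
y = -x - z = -(14) - (24) = -38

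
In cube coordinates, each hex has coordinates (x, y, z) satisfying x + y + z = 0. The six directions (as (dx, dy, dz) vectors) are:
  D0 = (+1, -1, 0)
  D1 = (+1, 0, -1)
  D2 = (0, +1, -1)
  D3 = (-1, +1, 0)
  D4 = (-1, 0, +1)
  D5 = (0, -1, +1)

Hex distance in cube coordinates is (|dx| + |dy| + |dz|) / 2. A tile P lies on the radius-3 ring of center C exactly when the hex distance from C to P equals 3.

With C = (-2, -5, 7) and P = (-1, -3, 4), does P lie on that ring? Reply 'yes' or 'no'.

|px - cx| = |-1 - (-2)| = 1
|py - cy| = |-3 - (-5)| = 2
|pz - cz| = |4 - 7| = 3
distance = (1+2+3)/2 = 6/2 = 3
radius = 3; distance == radius -> yes

Answer: yes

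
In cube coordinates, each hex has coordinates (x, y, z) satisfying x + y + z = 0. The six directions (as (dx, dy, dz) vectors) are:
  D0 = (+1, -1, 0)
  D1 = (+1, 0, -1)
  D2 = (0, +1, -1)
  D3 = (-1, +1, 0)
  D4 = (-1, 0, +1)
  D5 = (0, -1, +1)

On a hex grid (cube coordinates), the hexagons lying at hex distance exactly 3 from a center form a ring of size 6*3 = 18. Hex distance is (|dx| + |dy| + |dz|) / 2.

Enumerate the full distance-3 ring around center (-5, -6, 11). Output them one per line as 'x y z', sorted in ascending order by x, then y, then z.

Walk ring at distance 3 from (-5, -6, 11):
Start at center + D4*3 = (-8, -6, 14)
  hex 0: (-8, -6, 14)
  hex 1: (-7, -7, 14)
  hex 2: (-6, -8, 14)
  hex 3: (-5, -9, 14)
  hex 4: (-4, -9, 13)
  hex 5: (-3, -9, 12)
  hex 6: (-2, -9, 11)
  hex 7: (-2, -8, 10)
  hex 8: (-2, -7, 9)
  hex 9: (-2, -6, 8)
  hex 10: (-3, -5, 8)
  hex 11: (-4, -4, 8)
  hex 12: (-5, -3, 8)
  hex 13: (-6, -3, 9)
  hex 14: (-7, -3, 10)
  hex 15: (-8, -3, 11)
  hex 16: (-8, -4, 12)
  hex 17: (-8, -5, 13)
Sorted: 18 hexes.

Answer: -8 -6 14
-8 -5 13
-8 -4 12
-8 -3 11
-7 -7 14
-7 -3 10
-6 -8 14
-6 -3 9
-5 -9 14
-5 -3 8
-4 -9 13
-4 -4 8
-3 -9 12
-3 -5 8
-2 -9 11
-2 -8 10
-2 -7 9
-2 -6 8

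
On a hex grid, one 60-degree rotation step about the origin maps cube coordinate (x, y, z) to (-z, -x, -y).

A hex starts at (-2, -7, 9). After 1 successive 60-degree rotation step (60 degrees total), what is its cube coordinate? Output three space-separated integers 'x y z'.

Start: (-2, -7, 9)
Step 1: (-2, -7, 9) -> (-(9), -(-2), -(-7)) = (-9, 2, 7)

Answer: -9 2 7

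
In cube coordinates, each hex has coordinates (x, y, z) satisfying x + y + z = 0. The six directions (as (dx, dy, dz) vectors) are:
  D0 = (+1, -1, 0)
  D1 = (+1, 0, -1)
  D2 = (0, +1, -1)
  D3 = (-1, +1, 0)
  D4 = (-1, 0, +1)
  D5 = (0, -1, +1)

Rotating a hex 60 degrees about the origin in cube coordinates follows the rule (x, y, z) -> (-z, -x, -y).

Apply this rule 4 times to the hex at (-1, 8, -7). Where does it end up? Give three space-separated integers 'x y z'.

Start: (-1, 8, -7)
Step 1: (-1, 8, -7) -> (-(-7), -(-1), -(8)) = (7, 1, -8)
Step 2: (7, 1, -8) -> (-(-8), -(7), -(1)) = (8, -7, -1)
Step 3: (8, -7, -1) -> (-(-1), -(8), -(-7)) = (1, -8, 7)
Step 4: (1, -8, 7) -> (-(7), -(1), -(-8)) = (-7, -1, 8)

Answer: -7 -1 8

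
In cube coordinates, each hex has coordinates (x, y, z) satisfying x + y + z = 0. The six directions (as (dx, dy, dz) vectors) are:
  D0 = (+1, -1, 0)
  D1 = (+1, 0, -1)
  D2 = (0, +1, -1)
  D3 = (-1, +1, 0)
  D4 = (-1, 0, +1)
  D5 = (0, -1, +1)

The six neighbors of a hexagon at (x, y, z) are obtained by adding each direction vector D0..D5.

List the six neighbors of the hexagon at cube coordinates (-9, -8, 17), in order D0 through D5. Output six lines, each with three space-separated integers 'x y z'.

Center: (-9, -8, 17). Add each direction:
  D0: (-9, -8, 17) + (1, -1, 0) = (-8, -9, 17)
  D1: (-9, -8, 17) + (1, 0, -1) = (-8, -8, 16)
  D2: (-9, -8, 17) + (0, 1, -1) = (-9, -7, 16)
  D3: (-9, -8, 17) + (-1, 1, 0) = (-10, -7, 17)
  D4: (-9, -8, 17) + (-1, 0, 1) = (-10, -8, 18)
  D5: (-9, -8, 17) + (0, -1, 1) = (-9, -9, 18)

Answer: -8 -9 17
-8 -8 16
-9 -7 16
-10 -7 17
-10 -8 18
-9 -9 18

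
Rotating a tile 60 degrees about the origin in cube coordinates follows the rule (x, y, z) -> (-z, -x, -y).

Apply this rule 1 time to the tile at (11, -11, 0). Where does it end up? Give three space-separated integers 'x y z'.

Answer: 0 -11 11

Derivation:
Start: (11, -11, 0)
Step 1: (11, -11, 0) -> (-(0), -(11), -(-11)) = (0, -11, 11)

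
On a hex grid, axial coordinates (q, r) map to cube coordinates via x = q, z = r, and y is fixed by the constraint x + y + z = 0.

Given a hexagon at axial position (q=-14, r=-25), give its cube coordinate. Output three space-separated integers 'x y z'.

Answer: -14 39 -25

Derivation:
x = q = -14
z = r = -25
y = -x - z = -(-14) - (-25) = 39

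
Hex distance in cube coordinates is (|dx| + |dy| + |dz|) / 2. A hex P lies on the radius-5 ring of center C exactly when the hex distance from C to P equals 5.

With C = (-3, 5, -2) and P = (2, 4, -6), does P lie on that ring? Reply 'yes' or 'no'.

Answer: yes

Derivation:
|px - cx| = |2 - (-3)| = 5
|py - cy| = |4 - 5| = 1
|pz - cz| = |-6 - (-2)| = 4
distance = (5+1+4)/2 = 10/2 = 5
radius = 5; distance == radius -> yes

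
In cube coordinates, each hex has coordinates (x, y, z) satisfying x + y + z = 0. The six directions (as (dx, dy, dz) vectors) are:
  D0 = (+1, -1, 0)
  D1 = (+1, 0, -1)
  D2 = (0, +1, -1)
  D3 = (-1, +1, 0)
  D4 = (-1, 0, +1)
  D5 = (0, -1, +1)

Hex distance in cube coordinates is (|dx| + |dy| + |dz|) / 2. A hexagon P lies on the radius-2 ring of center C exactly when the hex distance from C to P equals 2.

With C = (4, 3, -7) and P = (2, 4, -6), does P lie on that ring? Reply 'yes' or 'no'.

Answer: yes

Derivation:
|px - cx| = |2 - 4| = 2
|py - cy| = |4 - 3| = 1
|pz - cz| = |-6 - (-7)| = 1
distance = (2+1+1)/2 = 4/2 = 2
radius = 2; distance == radius -> yes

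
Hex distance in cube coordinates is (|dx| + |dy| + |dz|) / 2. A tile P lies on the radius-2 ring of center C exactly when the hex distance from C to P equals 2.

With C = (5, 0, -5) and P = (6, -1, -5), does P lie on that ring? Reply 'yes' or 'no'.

Answer: no

Derivation:
|px - cx| = |6 - 5| = 1
|py - cy| = |-1 - 0| = 1
|pz - cz| = |-5 - (-5)| = 0
distance = (1+1+0)/2 = 2/2 = 1
radius = 2; distance != radius -> no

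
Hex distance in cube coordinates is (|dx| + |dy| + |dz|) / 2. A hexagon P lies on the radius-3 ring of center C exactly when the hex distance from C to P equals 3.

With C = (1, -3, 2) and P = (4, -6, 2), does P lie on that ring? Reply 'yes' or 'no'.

Answer: yes

Derivation:
|px - cx| = |4 - 1| = 3
|py - cy| = |-6 - (-3)| = 3
|pz - cz| = |2 - 2| = 0
distance = (3+3+0)/2 = 6/2 = 3
radius = 3; distance == radius -> yes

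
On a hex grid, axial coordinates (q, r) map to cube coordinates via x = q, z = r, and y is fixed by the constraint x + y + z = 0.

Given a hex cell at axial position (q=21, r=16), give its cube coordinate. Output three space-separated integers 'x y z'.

x = q = 21
z = r = 16
y = -x - z = -(21) - (16) = -37

Answer: 21 -37 16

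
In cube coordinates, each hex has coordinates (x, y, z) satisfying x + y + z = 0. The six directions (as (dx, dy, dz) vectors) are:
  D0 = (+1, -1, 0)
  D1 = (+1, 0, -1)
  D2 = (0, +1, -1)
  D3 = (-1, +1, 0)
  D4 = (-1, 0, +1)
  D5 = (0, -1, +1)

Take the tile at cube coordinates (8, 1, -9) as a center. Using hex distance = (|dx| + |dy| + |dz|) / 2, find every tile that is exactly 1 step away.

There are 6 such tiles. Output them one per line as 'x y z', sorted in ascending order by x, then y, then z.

Walk ring at distance 1 from (8, 1, -9):
Start at center + D4*1 = (7, 1, -8)
  hex 0: (7, 1, -8)
  hex 1: (8, 0, -8)
  hex 2: (9, 0, -9)
  hex 3: (9, 1, -10)
  hex 4: (8, 2, -10)
  hex 5: (7, 2, -9)
Sorted: 6 hexes.

Answer: 7 1 -8
7 2 -9
8 0 -8
8 2 -10
9 0 -9
9 1 -10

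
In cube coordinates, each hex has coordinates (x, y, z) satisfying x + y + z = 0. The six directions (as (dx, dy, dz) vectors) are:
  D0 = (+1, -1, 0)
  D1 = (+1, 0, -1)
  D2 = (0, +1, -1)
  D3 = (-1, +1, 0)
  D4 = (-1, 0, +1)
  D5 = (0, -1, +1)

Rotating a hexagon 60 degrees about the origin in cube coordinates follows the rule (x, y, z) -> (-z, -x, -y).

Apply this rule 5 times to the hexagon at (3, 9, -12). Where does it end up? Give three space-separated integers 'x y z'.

Answer: -9 12 -3

Derivation:
Start: (3, 9, -12)
Step 1: (3, 9, -12) -> (-(-12), -(3), -(9)) = (12, -3, -9)
Step 2: (12, -3, -9) -> (-(-9), -(12), -(-3)) = (9, -12, 3)
Step 3: (9, -12, 3) -> (-(3), -(9), -(-12)) = (-3, -9, 12)
Step 4: (-3, -9, 12) -> (-(12), -(-3), -(-9)) = (-12, 3, 9)
Step 5: (-12, 3, 9) -> (-(9), -(-12), -(3)) = (-9, 12, -3)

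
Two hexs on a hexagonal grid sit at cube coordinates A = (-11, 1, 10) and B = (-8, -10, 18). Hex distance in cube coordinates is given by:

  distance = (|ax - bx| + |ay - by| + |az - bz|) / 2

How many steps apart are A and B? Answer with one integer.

Answer: 11

Derivation:
|ax - bx| = |-11 - (-8)| = 3
|ay - by| = |1 - (-10)| = 11
|az - bz| = |10 - 18| = 8
distance = (3 + 11 + 8) / 2 = 22 / 2 = 11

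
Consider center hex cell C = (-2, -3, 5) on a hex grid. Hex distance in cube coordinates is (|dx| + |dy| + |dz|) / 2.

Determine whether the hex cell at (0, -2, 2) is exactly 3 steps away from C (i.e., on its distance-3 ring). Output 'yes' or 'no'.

|px - cx| = |0 - (-2)| = 2
|py - cy| = |-2 - (-3)| = 1
|pz - cz| = |2 - 5| = 3
distance = (2+1+3)/2 = 6/2 = 3
radius = 3; distance == radius -> yes

Answer: yes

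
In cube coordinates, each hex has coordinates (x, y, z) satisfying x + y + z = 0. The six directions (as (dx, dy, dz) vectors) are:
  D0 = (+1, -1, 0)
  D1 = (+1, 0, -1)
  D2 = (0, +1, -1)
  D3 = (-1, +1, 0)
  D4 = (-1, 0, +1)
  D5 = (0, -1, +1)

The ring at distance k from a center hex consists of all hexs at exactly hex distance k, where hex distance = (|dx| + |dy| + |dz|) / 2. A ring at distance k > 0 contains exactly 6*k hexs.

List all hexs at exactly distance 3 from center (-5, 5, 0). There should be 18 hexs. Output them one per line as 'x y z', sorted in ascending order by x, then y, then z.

Walk ring at distance 3 from (-5, 5, 0):
Start at center + D4*3 = (-8, 5, 3)
  hex 0: (-8, 5, 3)
  hex 1: (-7, 4, 3)
  hex 2: (-6, 3, 3)
  hex 3: (-5, 2, 3)
  hex 4: (-4, 2, 2)
  hex 5: (-3, 2, 1)
  hex 6: (-2, 2, 0)
  hex 7: (-2, 3, -1)
  hex 8: (-2, 4, -2)
  hex 9: (-2, 5, -3)
  hex 10: (-3, 6, -3)
  hex 11: (-4, 7, -3)
  hex 12: (-5, 8, -3)
  hex 13: (-6, 8, -2)
  hex 14: (-7, 8, -1)
  hex 15: (-8, 8, 0)
  hex 16: (-8, 7, 1)
  hex 17: (-8, 6, 2)
Sorted: 18 hexes.

Answer: -8 5 3
-8 6 2
-8 7 1
-8 8 0
-7 4 3
-7 8 -1
-6 3 3
-6 8 -2
-5 2 3
-5 8 -3
-4 2 2
-4 7 -3
-3 2 1
-3 6 -3
-2 2 0
-2 3 -1
-2 4 -2
-2 5 -3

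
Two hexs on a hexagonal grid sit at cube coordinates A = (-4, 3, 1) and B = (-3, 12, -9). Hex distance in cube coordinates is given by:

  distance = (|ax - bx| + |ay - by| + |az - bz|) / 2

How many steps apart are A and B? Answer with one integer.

|ax - bx| = |-4 - (-3)| = 1
|ay - by| = |3 - 12| = 9
|az - bz| = |1 - (-9)| = 10
distance = (1 + 9 + 10) / 2 = 20 / 2 = 10

Answer: 10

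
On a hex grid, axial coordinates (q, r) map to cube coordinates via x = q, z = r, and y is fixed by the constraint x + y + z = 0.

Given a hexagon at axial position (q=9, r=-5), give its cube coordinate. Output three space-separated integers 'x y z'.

x = q = 9
z = r = -5
y = -x - z = -(9) - (-5) = -4

Answer: 9 -4 -5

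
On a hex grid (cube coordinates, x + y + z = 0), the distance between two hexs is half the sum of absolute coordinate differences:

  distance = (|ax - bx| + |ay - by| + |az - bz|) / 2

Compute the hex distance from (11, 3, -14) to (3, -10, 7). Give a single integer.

|ax - bx| = |11 - 3| = 8
|ay - by| = |3 - (-10)| = 13
|az - bz| = |-14 - 7| = 21
distance = (8 + 13 + 21) / 2 = 42 / 2 = 21

Answer: 21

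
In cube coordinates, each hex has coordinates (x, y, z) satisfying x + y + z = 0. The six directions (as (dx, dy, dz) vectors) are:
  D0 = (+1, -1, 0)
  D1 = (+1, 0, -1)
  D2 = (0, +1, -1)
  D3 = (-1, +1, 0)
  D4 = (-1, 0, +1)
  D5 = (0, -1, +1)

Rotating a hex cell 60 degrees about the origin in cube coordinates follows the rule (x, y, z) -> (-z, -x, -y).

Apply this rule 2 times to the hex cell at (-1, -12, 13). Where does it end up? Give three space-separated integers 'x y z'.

Answer: -12 13 -1

Derivation:
Start: (-1, -12, 13)
Step 1: (-1, -12, 13) -> (-(13), -(-1), -(-12)) = (-13, 1, 12)
Step 2: (-13, 1, 12) -> (-(12), -(-13), -(1)) = (-12, 13, -1)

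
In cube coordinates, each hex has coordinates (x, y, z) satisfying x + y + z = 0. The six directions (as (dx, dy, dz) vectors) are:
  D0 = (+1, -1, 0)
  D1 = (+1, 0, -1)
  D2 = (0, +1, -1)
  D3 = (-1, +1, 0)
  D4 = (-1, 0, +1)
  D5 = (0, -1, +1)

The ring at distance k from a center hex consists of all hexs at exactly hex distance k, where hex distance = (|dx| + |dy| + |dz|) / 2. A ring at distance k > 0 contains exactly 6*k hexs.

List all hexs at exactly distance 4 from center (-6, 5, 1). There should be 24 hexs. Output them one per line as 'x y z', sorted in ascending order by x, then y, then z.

Walk ring at distance 4 from (-6, 5, 1):
Start at center + D4*4 = (-10, 5, 5)
  hex 0: (-10, 5, 5)
  hex 1: (-9, 4, 5)
  hex 2: (-8, 3, 5)
  hex 3: (-7, 2, 5)
  hex 4: (-6, 1, 5)
  hex 5: (-5, 1, 4)
  hex 6: (-4, 1, 3)
  hex 7: (-3, 1, 2)
  hex 8: (-2, 1, 1)
  hex 9: (-2, 2, 0)
  hex 10: (-2, 3, -1)
  hex 11: (-2, 4, -2)
  hex 12: (-2, 5, -3)
  hex 13: (-3, 6, -3)
  hex 14: (-4, 7, -3)
  hex 15: (-5, 8, -3)
  hex 16: (-6, 9, -3)
  hex 17: (-7, 9, -2)
  hex 18: (-8, 9, -1)
  hex 19: (-9, 9, 0)
  hex 20: (-10, 9, 1)
  hex 21: (-10, 8, 2)
  hex 22: (-10, 7, 3)
  hex 23: (-10, 6, 4)
Sorted: 24 hexes.

Answer: -10 5 5
-10 6 4
-10 7 3
-10 8 2
-10 9 1
-9 4 5
-9 9 0
-8 3 5
-8 9 -1
-7 2 5
-7 9 -2
-6 1 5
-6 9 -3
-5 1 4
-5 8 -3
-4 1 3
-4 7 -3
-3 1 2
-3 6 -3
-2 1 1
-2 2 0
-2 3 -1
-2 4 -2
-2 5 -3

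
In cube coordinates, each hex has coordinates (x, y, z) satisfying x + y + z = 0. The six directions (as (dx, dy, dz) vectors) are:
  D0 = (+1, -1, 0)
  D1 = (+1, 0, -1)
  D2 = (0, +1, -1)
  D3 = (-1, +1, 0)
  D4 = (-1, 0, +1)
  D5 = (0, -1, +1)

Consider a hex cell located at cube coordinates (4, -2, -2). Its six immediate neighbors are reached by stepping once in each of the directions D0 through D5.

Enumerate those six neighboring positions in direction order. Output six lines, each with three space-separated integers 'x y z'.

Center: (4, -2, -2). Add each direction:
  D0: (4, -2, -2) + (1, -1, 0) = (5, -3, -2)
  D1: (4, -2, -2) + (1, 0, -1) = (5, -2, -3)
  D2: (4, -2, -2) + (0, 1, -1) = (4, -1, -3)
  D3: (4, -2, -2) + (-1, 1, 0) = (3, -1, -2)
  D4: (4, -2, -2) + (-1, 0, 1) = (3, -2, -1)
  D5: (4, -2, -2) + (0, -1, 1) = (4, -3, -1)

Answer: 5 -3 -2
5 -2 -3
4 -1 -3
3 -1 -2
3 -2 -1
4 -3 -1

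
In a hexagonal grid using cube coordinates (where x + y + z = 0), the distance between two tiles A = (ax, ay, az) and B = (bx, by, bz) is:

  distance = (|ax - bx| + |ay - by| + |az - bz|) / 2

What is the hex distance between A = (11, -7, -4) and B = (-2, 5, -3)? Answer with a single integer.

Answer: 13

Derivation:
|ax - bx| = |11 - (-2)| = 13
|ay - by| = |-7 - 5| = 12
|az - bz| = |-4 - (-3)| = 1
distance = (13 + 12 + 1) / 2 = 26 / 2 = 13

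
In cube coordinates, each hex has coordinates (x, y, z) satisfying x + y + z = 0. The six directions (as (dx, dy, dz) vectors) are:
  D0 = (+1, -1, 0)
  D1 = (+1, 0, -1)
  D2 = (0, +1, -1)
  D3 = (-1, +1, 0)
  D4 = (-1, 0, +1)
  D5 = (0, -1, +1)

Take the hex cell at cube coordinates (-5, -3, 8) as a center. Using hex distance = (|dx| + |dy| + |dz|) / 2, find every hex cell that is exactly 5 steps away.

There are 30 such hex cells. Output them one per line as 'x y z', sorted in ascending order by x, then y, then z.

Answer: -10 -3 13
-10 -2 12
-10 -1 11
-10 0 10
-10 1 9
-10 2 8
-9 -4 13
-9 2 7
-8 -5 13
-8 2 6
-7 -6 13
-7 2 5
-6 -7 13
-6 2 4
-5 -8 13
-5 2 3
-4 -8 12
-4 1 3
-3 -8 11
-3 0 3
-2 -8 10
-2 -1 3
-1 -8 9
-1 -2 3
0 -8 8
0 -7 7
0 -6 6
0 -5 5
0 -4 4
0 -3 3

Derivation:
Walk ring at distance 5 from (-5, -3, 8):
Start at center + D4*5 = (-10, -3, 13)
  hex 0: (-10, -3, 13)
  hex 1: (-9, -4, 13)
  hex 2: (-8, -5, 13)
  hex 3: (-7, -6, 13)
  hex 4: (-6, -7, 13)
  hex 5: (-5, -8, 13)
  hex 6: (-4, -8, 12)
  hex 7: (-3, -8, 11)
  hex 8: (-2, -8, 10)
  hex 9: (-1, -8, 9)
  hex 10: (0, -8, 8)
  hex 11: (0, -7, 7)
  hex 12: (0, -6, 6)
  hex 13: (0, -5, 5)
  hex 14: (0, -4, 4)
  hex 15: (0, -3, 3)
  hex 16: (-1, -2, 3)
  hex 17: (-2, -1, 3)
  hex 18: (-3, 0, 3)
  hex 19: (-4, 1, 3)
  hex 20: (-5, 2, 3)
  hex 21: (-6, 2, 4)
  hex 22: (-7, 2, 5)
  hex 23: (-8, 2, 6)
  hex 24: (-9, 2, 7)
  hex 25: (-10, 2, 8)
  hex 26: (-10, 1, 9)
  hex 27: (-10, 0, 10)
  hex 28: (-10, -1, 11)
  hex 29: (-10, -2, 12)
Sorted: 30 hexes.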